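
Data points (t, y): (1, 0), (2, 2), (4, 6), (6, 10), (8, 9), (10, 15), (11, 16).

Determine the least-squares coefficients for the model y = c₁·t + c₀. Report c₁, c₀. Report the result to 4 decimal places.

The normal equations are: 342·c₁ + 42·c₀ = 486;  42·c₁ + 7·c₀ = 58.
Determinant 342·7 − 42² = 630.
c₁ = (486·7 − 42·58)/630 = 23/15; c₀ = (342·58 − 42·486)/630 = -32/35.

c₁ = 1.5333, c₀ = -0.9143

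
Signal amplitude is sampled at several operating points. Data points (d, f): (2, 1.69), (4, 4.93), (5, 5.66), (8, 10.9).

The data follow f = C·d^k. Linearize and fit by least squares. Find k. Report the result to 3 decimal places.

k = 1.333

With ln fᵢ as the transformed response and ln dᵢ as the regressor:
AᵀA = [[9.3166, 5.7683]; [5.7683, 4]], rhs = [10.3325, 6.2423]ᵀ  (here Σln d = 5.7683, Σ(ln d)² = 9.3166, Σln f = 6.2423, Σln d·ln f = 10.3325).
Δ = 9.3166·4 − (5.7683)² = 3.9930; k = (10.3325·4 − 5.7683·6.2423)/3.9930 = 1.33295, ln C = (9.3166·6.2423 − 5.7683·10.3325)/3.9930 = -0.36166.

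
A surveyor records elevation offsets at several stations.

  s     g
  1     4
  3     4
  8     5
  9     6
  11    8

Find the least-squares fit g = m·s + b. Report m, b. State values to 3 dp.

m = 0.354, b = 3.135

With design matrix X, XᵀX = [[276, 32]; [32, 5]] and Xᵀg = [198, 27]ᵀ.
Eliminating b: 5·(row 1) − 32·(row 2) gives 356·m = 5·198 − 32·27 = 126, so m = 63/178.
Then b = (27 − 32·(63/178))/5 = 279/89.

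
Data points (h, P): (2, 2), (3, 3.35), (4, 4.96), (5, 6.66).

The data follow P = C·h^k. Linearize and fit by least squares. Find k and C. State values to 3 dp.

k = 1.316, C = 0.799

Let Y = ln P. Fitting Y = k·ln h + ln C by least squares:
Σln h = 4.7875, Σ(ln h)² = 6.1995, Σln P = 5.3996, Σln h·ln P = 7.0803.
Equations: 6.1995·k + 4.7875·ln C = 7.0803;  4.7875·k + 4·ln C = 5.3996.
Slope k = (n·Σln h·ln P − Σln h·Σln P)/(n·Σ(ln h)² − (Σln h)²) = (4·7.0803 − 4.7875·5.3996)/1.8779 = 1.31562; ln C = (Σln P − k·Σln h)/n = -0.22472, so C = exp(-0.22472) = 0.79874.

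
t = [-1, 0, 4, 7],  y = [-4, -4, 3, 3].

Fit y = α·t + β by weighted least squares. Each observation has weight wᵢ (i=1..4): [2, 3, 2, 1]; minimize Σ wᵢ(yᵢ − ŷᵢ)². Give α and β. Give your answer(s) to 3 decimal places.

α = 1.145, β = -3.236

MᵀWM·[α, β]ᵀ = MᵀWy reads: 83·α + 13·β = 53;  13·α + 8·β = -11.
(Σwᵢ·t·t = 83, Σwᵢ·t = 13, Σwᵢ·1 = 8, Σwᵢ·t·y = 53, Σwᵢ·y = -11.)
Eliminating β: 8·(row 1) − 13·(row 2) gives 495·α = 8·53 − 13·(-11) = 567, so α = 63/55.
Then β = ((-11) − 13·(63/55))/8 = -178/55.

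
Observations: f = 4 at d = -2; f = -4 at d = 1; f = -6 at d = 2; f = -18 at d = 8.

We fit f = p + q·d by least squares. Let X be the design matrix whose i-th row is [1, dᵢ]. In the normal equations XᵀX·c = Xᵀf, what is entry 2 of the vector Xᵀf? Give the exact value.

Entry 2 ↔ basis d, so (Xᵀf)_{2} = Σᵢ (d)·fᵢ = (-2)·(4) + (1)·(-4) + (2)·(-6) + (8)·(-18) = -168.

-168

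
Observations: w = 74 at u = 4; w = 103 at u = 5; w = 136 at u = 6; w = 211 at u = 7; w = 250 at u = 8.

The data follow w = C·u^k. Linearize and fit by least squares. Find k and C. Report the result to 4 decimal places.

Linearized form: ln w = k·ln u + ln C. From the 5 transformed points,
Over the data: Σln u = 8.8128, Σ(ln u)² = 15.8331, Σln w = 24.7248, Σln u·ln w = 44.1241.
Normal system: [[15.8331, 8.8128]; [8.8128, 5]]·[k, ln C]ᵀ = [44.1241, 24.7248]ᵀ.
Solving (det = 1.4995): k = 1.81722, ln C = 1.74199, so C = exp(1.74199) = 5.70867.

k = 1.8172, C = 5.7087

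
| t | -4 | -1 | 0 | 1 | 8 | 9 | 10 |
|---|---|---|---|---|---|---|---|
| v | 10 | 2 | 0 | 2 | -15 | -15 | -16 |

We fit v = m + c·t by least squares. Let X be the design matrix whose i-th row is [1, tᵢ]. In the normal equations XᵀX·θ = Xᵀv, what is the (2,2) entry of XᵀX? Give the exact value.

263

Row 2 ↔ basis t, column 2 ↔ basis t, so (XᵀX)_{2,2} = Σᵢ (t)·(t) = (-4)·(-4) + (-1)·(-1) + (0)·(0) + (1)·(1) + (8)·(8) + (9)·(9) + (10)·(10) = 263.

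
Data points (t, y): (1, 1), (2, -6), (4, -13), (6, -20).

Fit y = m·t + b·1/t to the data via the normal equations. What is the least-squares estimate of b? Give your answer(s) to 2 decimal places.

b = 4.02

The normal system AᵀA·[m, b]ᵀ = Aᵀy is [[57, 4]; [4, 193/144]]·[m, b]ᵀ = [-183, -103/12]ᵀ.
Δ = 57·(193/144) − 4² = 2899/48.
m = ((-183)·(193/144) − 4·(-103/12))/(2899/48) = -10125/2899; b = (57·(-103/12) − 4·(-183))/(2899/48) = 11652/2899.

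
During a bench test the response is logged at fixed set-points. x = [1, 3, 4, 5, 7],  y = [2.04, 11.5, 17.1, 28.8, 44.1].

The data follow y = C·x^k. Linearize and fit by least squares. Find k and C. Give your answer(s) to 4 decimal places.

k = 1.5938, C = 2.0195

Linearized form: ln y = k·ln x + ln C. From the 5 transformed points,
XᵀX = [[9.5056, 6.0403]; [6.0403, 5]], rhs = [19.3954, 13.1412]ᵀ  (here Σln x = 6.0403, Σ(ln x)² = 9.5056, Σln y = 13.1412, Σln x·ln y = 19.3954).
Δ = 9.5056·5 − (6.0403)² = 11.0434; k = (19.3954·5 − 6.0403·13.1412)/11.0434 = 1.59379, ln C = (9.5056·13.1412 − 6.0403·19.3954)/11.0434 = 0.70287, so C = exp(0.70287) = 2.01954.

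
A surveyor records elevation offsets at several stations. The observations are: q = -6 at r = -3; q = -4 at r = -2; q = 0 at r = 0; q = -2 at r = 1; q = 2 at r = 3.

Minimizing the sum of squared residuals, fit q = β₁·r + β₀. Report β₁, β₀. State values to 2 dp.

β₁ = 1.23, β₀ = -1.75

AᵀA·[β₁, β₀]ᵀ = Aᵀq reads: 23·β₁ + (-1)·β₀ = 30;  (-1)·β₁ + 5·β₀ = -10.
Determinant 23·5 − (-1)² = 114.
β₁ = (30·5 − (-1)·(-10))/114 = 70/57; β₀ = (23·(-10) − (-1)·30)/114 = -100/57.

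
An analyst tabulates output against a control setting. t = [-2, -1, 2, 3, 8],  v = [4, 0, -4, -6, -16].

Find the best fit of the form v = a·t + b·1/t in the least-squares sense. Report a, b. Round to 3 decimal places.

Entries of AᵀA: Σt·t = 82, Σt·1/t = 5, Σ1/t·1/t = 937/576.
And Σt·v = -162, Σ1/t·v = -8.
Normal equations: [[82, 5]; [5, 937/576]]·[a, b]ᵀ = [-162, -8]ᵀ.
Δ = 82·(937/576) − 5² = 31217/288.
a = ((-162)·(937/576) − 5·(-8))/(31217/288) = -64377/31217; b = (82·(-8) − 5·(-162))/(31217/288) = 44352/31217.

a = -2.062, b = 1.421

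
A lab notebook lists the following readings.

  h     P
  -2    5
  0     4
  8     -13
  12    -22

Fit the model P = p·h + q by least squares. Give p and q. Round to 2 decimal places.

Normal-equation sums: Σh·h = 212, Σh = 18, Σ1 = 4.
Right-hand side: Σh·P = -378, ΣP = -26.
XᵀX·[p, q]ᵀ = XᵀP becomes [[212, 18]; [18, 4]]·[p, q]ᵀ = [-378, -26]ᵀ.
Δ = 212·4 − 18² = 524.
p = ((-378)·4 − 18·(-26))/524 = -261/131; q = (212·(-26) − 18·(-378))/524 = 323/131.

p = -1.99, q = 2.47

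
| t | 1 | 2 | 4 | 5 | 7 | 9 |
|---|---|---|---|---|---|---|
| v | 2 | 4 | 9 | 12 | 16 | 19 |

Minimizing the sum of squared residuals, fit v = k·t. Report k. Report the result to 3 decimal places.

Normal-equation sums: Σt·t = 176.
For Xᵀv: Σt·v = 389.
So XᵀX·[k]ᵀ = Xᵀv: [[176]]·[k]ᵀ = [389]ᵀ.
k = 389/176 = 2.21023.

k = 2.210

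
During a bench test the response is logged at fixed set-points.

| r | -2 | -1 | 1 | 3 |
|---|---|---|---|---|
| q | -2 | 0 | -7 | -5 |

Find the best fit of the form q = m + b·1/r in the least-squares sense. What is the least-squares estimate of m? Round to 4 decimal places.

m = -3.6460

Setting ∂/∂m … = 0 gives: 4·m + (-1/6)·b = -14;  (-1/6)·m + (85/36)·b = -23/3.
Eliminating b: (85/36)·(row 1) − (-1/6)·(row 2) gives (113/12)·m = (85/36)·(-14) − (-1/6)·(-23/3) = -103/3, so m = -412/113.
Then b = ((-23/3) − (-1/6)·(-412/113))/(85/36) = -396/113.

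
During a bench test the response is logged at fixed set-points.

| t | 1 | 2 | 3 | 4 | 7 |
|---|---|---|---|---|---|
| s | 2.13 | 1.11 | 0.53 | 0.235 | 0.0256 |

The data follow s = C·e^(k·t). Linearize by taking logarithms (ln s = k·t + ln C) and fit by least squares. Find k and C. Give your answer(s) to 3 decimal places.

Let Y = ln s. Fitting Y = k·t + ln C by least squares:
Σt = 17.0000, Σ(t)² = 79.0000, Σln s = -4.8877, Σt·ln s = -32.3886.
Equations: 79.0000·k + 17.0000·ln C = -32.3886;  17.0000·k + 5·ln C = -4.8877.
Δ = 79.0000·5 − (17.0000)² = 106.0000; k = (-32.3886·5 − 17.0000·-4.8877)/106.0000 = -0.74388, ln C = (79.0000·-4.8877 − 17.0000·-32.3886)/106.0000 = 1.55166, so C = exp(1.55166) = 4.71929.

k = -0.744, C = 4.719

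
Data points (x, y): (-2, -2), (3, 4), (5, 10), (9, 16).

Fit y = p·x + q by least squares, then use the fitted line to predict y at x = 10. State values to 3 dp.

ŷ = 17.458

AᵀA·[p, q]ᵀ = Aᵀy reads: 119·p + 15·q = 210;  15·p + 4·q = 28.
Determinant 119·4 − 15² = 251.
p = (210·4 − 15·28)/251 = 420/251; q = (119·28 − 15·210)/251 = 182/251.
At x = 10: ŷ = (420/251)·(10) + (182/251)·(1) = 4382/251.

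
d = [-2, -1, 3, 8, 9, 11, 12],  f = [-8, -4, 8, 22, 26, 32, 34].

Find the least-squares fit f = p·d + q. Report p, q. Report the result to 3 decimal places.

Compute the Gram sums: Σd·d = 424, Σd = 40, Σ1 = 7.
Right-hand side: Σd·f = 1214, Σf = 110.
Eliminating q: 7·(row 1) − 40·(row 2) gives 1368·p = 7·1214 − 40·110 = 4098, so p = 683/228.
Then q = (110 − 40·(683/228))/7 = -80/57.

p = 2.996, q = -1.404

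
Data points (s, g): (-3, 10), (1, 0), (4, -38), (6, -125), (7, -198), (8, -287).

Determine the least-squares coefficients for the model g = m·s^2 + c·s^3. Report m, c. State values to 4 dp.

m = -0.4167, c = -0.5109

Compute the Gram sums: Σs^2·s^2 = 8131, Σs^2·s^3 = 58133, Σs^3·s^3 = 431275.
For Mᵀg: Σs^2·g = -33088, Σs^3·g = -244560.
MᵀM·[m, c]ᵀ = Mᵀg becomes [[8131, 58133]; [58133, 431275]]·[m, c]ᵀ = [-33088, -244560]ᵀ.
Eliminating c: 431275·(row 1) − 58133·(row 2) gives 127251336·m = 431275·(-33088) − 58133·(-244560) = -53020720, so m = -6627590/15906417.
Then c = ((-244560) − 58133·(-6627590/15906417))/431275 = -8126582/15906417.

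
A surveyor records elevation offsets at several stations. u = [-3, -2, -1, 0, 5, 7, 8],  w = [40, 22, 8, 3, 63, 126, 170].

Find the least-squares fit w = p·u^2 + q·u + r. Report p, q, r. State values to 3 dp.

p = 3.009, q = -3.264, r = 2.905

Setting ∂/∂p … = 0 gives: 7220·p + 944·q + 152·r = 19085;  944·p + 152·q + 14·r = 2385;  152·p + 14·q + 7·r = 432.
(Σu^2·u^2 = 7220, Σu^2·u = 944, Σu^2 = 152, Σu·u = 152, Σu = 14, Σ1 = 7, Σu^2·w = 19085, Σu·w = 2385, Σw = 432.)
Row-reducing yields p = 402341/133716, q = -436421/133716, r = 64747/22286.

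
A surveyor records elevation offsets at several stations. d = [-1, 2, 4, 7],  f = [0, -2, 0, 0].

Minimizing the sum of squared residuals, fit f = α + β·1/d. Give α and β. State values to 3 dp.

Sums needed: Σ1 = 4, Σ1/d = -3/28, Σ1/d·1/d = 1045/784.
And Σf = -2, Σ1/d·f = -1.
XᵀX·[α, β]ᵀ = Xᵀf becomes [[4, -3/28]; [-3/28, 1045/784]]·[α, β]ᵀ = [-2, -1]ᵀ.
Eliminating β: (1045/784)·(row 1) − (-3/28)·(row 2) gives (4171/784)·α = (1045/784)·(-2) − (-3/28)·(-1) = -1087/392, so α = -2174/4171.
Then β = ((-1) − (-3/28)·(-2174/4171))/(1045/784) = -3304/4171.

α = -0.521, β = -0.792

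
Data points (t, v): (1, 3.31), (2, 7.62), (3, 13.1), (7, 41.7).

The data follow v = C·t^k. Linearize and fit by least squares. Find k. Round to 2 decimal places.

Taking logs, ln v = k·ln t + ln C, so regress ln v on ln t.
AᵀA = [[5.4740, 3.7377]; [3.7377, 4]], rhs = [11.4932, 9.5308]ᵀ  (here Σln t = 3.7377, Σ(ln t)² = 5.4740, Σln v = 9.5308, Σln t·ln v = 11.4932).
Slope k = (n·Σln t·ln v − Σln t·Σln v)/(n·Σ(ln t)² − (Σln t)²) = (4·11.4932 − 3.7377·9.5308)/7.9257 = 1.30581; ln C = (Σln v − k·Σln t)/n = 1.16254.

k = 1.31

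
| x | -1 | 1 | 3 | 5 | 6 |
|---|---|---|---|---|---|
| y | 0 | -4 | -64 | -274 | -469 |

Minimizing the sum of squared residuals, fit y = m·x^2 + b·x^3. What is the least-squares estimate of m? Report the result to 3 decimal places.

m = -1.034

Entries of AᵀA: Σx^2·x^2 = 2004, Σx^2·x^3 = 11144, Σx^3·x^3 = 63012.
Moment sums: Σx^2·y = -24314, Σx^3·y = -137286.
AᵀA·[m, b]ᵀ = Aᵀy becomes [[2004, 11144]; [11144, 63012]]·[m, b]ᵀ = [-24314, -137286]ᵀ.
Δ = 2004·63012 − 11144² = 2087312.
m = ((-24314)·63012 − 11144·(-137286))/2087312 = -269823/260914; b = (2004·(-137286) − 11144·(-24314))/2087312 = -520741/260914.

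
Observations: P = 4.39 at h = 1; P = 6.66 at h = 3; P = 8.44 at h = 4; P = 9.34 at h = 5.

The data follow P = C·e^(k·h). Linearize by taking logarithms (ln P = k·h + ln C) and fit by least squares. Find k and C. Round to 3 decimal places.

Let Y = ln P. Fitting Y = k·h + ln C by least squares:
XᵀX = [[51.0000, 13.0000]; [13.0000, 4]], rhs = [26.8711, 7.7427]ᵀ  (here Σh = 13.0000, Σ(h)² = 51.0000, Σln P = 7.7427, Σh·ln P = 26.8711).
Δ = 51.0000·4 − (13.0000)² = 35.0000; k = (26.8711·4 − 13.0000·7.7427)/35.0000 = 0.19511, ln C = (51.0000·7.7427 − 13.0000·26.8711)/35.0000 = 1.30156, so C = exp(1.30156) = 3.67503.

k = 0.195, C = 3.675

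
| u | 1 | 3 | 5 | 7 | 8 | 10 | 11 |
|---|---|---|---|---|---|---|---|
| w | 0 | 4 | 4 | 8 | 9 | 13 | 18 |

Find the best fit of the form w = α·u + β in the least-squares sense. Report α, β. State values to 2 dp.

With design matrix M, MᵀM = [[369, 45]; [45, 7]] and Mᵀw = [488, 56]ᵀ.
Determinant 369·7 − 45² = 558.
α = (488·7 − 45·56)/558 = 448/279; β = (369·56 − 45·488)/558 = -72/31.

α = 1.61, β = -2.32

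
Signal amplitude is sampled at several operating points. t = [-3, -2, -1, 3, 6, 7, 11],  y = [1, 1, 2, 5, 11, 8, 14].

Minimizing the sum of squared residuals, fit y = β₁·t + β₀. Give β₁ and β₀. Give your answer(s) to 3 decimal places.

β₁ = 0.952, β₀ = 3.145

Forming MᵀM = [[229, 21]; [21, 7]] and Mᵀy = [284, 42]ᵀ gives MᵀM·[β₁, β₀]ᵀ = Mᵀy.
Δ = 229·7 − 21² = 1162.
β₁ = (284·7 − 21·42)/1162 = 79/83; β₀ = (229·42 − 21·284)/1162 = 261/83.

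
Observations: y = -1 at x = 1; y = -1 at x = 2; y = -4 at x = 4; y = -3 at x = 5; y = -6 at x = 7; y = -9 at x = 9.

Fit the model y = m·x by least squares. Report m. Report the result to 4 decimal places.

m = -0.8920

Compute the Gram sums: Σx·x = 176.
Moment sums: Σx·y = -157.
m = (-157)/176 = -0.892045.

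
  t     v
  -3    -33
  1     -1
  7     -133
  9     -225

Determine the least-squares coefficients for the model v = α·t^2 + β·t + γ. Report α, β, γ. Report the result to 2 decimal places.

Setting ∂/∂α … = 0 gives: 9044·α + 1046·β + 140·γ = -25040;  1046·α + 140·β + 14·γ = -2858;  140·α + 14·β + 4·γ = -392.
Inverting the 3×3 Gram matrix, [α, β, γ]ᵀ = [-3, 2, 0]ᵀ.

α = -3.00, β = 2.00, γ = 0.00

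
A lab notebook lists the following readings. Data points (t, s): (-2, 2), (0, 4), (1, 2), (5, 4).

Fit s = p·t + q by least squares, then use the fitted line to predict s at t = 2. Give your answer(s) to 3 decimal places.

ŝ = 3.231

Entries of XᵀX: Σt·t = 30, Σt = 4, Σ1 = 4.
For Xᵀs: Σt·s = 18, Σs = 12.
XᵀX·[p, q]ᵀ = Xᵀs becomes [[30, 4]; [4, 4]]·[p, q]ᵀ = [18, 12]ᵀ.
Eliminating q: 4·(row 1) − 4·(row 2) gives 104·p = 4·18 − 4·12 = 24, so p = 3/13.
Then q = (12 − 4·(3/13))/4 = 36/13.
At t = 2: ŝ = (3/13)·(2) + (36/13)·(1) = 42/13.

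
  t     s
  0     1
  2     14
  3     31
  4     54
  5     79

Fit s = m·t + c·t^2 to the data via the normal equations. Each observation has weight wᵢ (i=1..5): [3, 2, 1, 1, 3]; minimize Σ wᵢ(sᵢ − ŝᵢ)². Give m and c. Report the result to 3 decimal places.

With design matrix X, XᵀWX = [[108, 482]; [482, 2244]] and XᵀWs = [1550, 7180]ᵀ.
Eliminating c: 2244·(row 1) − 482·(row 2) gives 10028·m = 2244·1550 − 482·7180 = 17440, so m = 40/23.
Then c = (7180 − 482·(40/23))/2244 = 65/23.

m = 1.739, c = 2.826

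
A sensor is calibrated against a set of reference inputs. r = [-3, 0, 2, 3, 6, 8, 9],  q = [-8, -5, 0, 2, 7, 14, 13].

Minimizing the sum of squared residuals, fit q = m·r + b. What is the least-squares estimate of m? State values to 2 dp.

The normal system AᵀA·[m, b]ᵀ = Aᵀq is [[203, 25]; [25, 7]]·[m, b]ᵀ = [301, 23]ᵀ.
det = 203·7 − 25² = 796.
m = (301·7 − 25·23)/796 = 383/199; b = (203·23 − 25·301)/796 = -714/199.

m = 1.92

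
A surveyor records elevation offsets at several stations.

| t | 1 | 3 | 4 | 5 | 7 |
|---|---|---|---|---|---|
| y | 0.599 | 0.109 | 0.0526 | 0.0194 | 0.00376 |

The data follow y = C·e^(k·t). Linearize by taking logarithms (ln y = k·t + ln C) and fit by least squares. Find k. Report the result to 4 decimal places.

Let Y = ln y. Fitting Y = k·t + ln C by least squares:
AᵀA = [[100.0000, 20.0000]; [20.0000, 5]], rhs = [-77.7376, -15.1998]ᵀ  (here Σt = 20.0000, Σ(t)² = 100.0000, Σln y = -15.1998, Σt·ln y = -77.7376).
Solving (det = 100.0000): k = -0.84693, ln C = 0.34777.

k = -0.8469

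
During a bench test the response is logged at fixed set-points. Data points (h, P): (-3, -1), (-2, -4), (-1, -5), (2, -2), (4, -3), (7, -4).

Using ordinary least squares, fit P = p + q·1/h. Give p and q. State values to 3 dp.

With design matrix A, AᵀA = [[6, -79/84]; [-79/84, 11953/7056]] and AᵀP = [-19, 421/84]ᵀ.
det = 6·(11953/7056) − (-79/84)² = 65477/7056.
p = ((-19)·(11953/7056) − (-79/84)·(421/84))/(65477/7056) = -4728/1597; q = (6·(421/84) − (-79/84)·(-19))/(65477/7056) = 2100/1597.

p = -2.961, q = 1.315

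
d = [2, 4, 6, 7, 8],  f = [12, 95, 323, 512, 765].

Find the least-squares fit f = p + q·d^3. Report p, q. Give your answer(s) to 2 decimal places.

p = -0.21, q = 1.49

The normal equations are: 5·p + 1143·q = 1707;  1143·p + 430609·q = 643240.
(Σ1 = 5, Σd^3 = 1143, Σd^3·d^3 = 430609, Σf = 1707, Σd^3·f = 643240.)
Determinant 5·430609 − 1143² = 846596.
p = (1707·430609 − 1143·643240)/846596 = -173757/846596; q = (5·643240 − 1143·1707)/846596 = 1265099/846596.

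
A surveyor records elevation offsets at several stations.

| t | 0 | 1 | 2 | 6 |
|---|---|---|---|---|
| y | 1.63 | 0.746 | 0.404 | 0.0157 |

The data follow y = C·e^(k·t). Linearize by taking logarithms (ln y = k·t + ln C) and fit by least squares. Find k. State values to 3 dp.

k = -0.775

With ln yᵢ as the transformed response and tᵢ as the regressor:
Σt = 9.0000, Σ(t)² = 41.0000, Σln y = -4.8649, Σt·ln y = -27.0303.
Normal system: [[41.0000, 9.0000]; [9.0000, 4]]·[k, ln C]ᵀ = [-27.0303, -4.8649]ᵀ.
Δ = 41.0000·4 − (9.0000)² = 83.0000; k = (-27.0303·4 − 9.0000·-4.8649)/83.0000 = -0.77515, ln C = (41.0000·-4.8649 − 9.0000·-27.0303)/83.0000 = 0.52786.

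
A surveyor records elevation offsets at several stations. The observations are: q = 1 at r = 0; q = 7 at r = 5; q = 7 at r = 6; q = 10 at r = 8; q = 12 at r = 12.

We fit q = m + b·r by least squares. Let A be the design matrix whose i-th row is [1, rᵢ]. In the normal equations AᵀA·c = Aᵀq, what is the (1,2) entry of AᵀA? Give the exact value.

Row 1 ↔ basis 1, column 2 ↔ basis r, so (AᵀA)_{1,2} = Σᵢ r = (1)·(0) + (1)·(5) + (1)·(6) + (1)·(8) + (1)·(12) = 31.

31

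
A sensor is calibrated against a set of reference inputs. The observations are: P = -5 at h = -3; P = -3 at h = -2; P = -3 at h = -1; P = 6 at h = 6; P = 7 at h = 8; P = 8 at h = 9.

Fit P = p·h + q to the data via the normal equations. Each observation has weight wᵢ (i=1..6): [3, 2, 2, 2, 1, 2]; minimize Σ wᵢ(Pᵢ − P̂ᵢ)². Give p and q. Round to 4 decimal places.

p = 1.0988, q = -1.4394

From the data, Σwᵢ·h·h = 335, Σwᵢ·h = 23, Σwᵢ·1 = 12.
And Σwᵢ·h·P = 335, Σwᵢ·P = 8.
Normal equations: [[335, 23]; [23, 12]]·[p, q]ᵀ = [335, 8]ᵀ.
Δ = 335·12 − 23² = 3491.
p = (335·12 − 23·8)/3491 = 3836/3491; q = (335·8 − 23·335)/3491 = -5025/3491.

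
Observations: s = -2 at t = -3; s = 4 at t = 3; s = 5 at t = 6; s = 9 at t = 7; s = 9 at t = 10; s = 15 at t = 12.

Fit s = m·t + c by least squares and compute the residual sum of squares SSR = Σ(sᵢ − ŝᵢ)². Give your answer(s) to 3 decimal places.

Normal-equation sums: Σt·t = 347, Σt = 35, Σ1 = 6.
Moment sums: Σt·s = 381, Σs = 40.
Eliminating c: 6·(row 1) − 35·(row 2) gives 857·m = 6·381 − 35·40 = 886, so m = 886/857.
Then c = (40 − 35·(886/857))/6 = 545/857.
Residuals: 399/857, 225/857, -1576/857, 966/857, -1692/857, 1678/857; SSR = 10858/857.

SSR = 12.670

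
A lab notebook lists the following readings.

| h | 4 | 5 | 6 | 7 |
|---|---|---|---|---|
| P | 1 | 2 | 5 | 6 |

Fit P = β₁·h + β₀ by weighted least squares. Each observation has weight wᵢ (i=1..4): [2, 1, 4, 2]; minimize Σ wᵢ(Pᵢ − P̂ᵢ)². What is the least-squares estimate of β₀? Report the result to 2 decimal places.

β₀ = -6.20

From the data, Σwᵢ·h·h = 299, Σwᵢ·h = 51, Σwᵢ·1 = 9.
And Σwᵢ·h·P = 222, Σwᵢ·P = 36.
Normal equations: [[299, 51]; [51, 9]]·[β₁, β₀]ᵀ = [222, 36]ᵀ.
Δ = 299·9 − 51² = 90.
β₁ = (222·9 − 51·36)/90 = 9/5; β₀ = (299·36 − 51·222)/90 = -31/5.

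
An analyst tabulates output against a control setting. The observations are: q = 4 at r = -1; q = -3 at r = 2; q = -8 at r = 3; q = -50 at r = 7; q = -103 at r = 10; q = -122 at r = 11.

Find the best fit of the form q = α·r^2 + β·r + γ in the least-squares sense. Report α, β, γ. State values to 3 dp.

Forming AᵀA = [[27140, 2708, 284]; [2708, 284, 32]; [284, 32, 6]] and Aᵀq = [-27592, -2756, -282]ᵀ gives AᵀA·[α, β, γ]ᵀ = Aᵀq.
Solving the 3×3 system (Gaussian elimination) gives α = -2255/2406, β = -14177/12030, γ = 7314/2005.

α = -0.937, β = -1.178, γ = 3.648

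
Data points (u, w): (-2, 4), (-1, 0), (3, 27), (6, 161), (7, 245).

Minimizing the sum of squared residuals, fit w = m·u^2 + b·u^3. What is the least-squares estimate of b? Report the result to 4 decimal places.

b = 0.4867

Entries of AᵀA: Σu^2·u^2 = 3795, Σu^2·u^3 = 24793, Σu^3·u^3 = 165099.
Moment sums: Σu^2·w = 18060, Σu^3·w = 119508.
So AᵀA·[m, b]ᵀ = Aᵀw: [[3795, 24793]; [24793, 165099]]·[m, b]ᵀ = [18060, 119508]ᵀ.
det = 3795·165099 − 24793² = 11857856.
m = (18060·165099 − 24793·119508)/11857856 = 1170381/741116; b = (3795·119508 − 24793·18060)/11857856 = 360705/741116.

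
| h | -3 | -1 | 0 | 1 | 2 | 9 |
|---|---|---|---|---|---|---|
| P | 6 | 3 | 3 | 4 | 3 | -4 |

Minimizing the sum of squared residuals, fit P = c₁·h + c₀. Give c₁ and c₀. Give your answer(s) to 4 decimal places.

c₁ = -0.7852, c₀ = 3.5469

The normal system XᵀX·[c₁, c₀]ᵀ = XᵀP is [[96, 8]; [8, 6]]·[c₁, c₀]ᵀ = [-47, 15]ᵀ.
Eliminating c₀: 6·(row 1) − 8·(row 2) gives 512·c₁ = 6·(-47) − 8·15 = -402, so c₁ = -201/256.
Then c₀ = (15 − 8·(-201/256))/6 = 227/64.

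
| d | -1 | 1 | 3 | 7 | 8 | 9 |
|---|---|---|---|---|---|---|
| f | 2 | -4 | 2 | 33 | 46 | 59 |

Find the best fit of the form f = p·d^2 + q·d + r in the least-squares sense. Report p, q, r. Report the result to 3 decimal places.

Forming MᵀM = [[13141, 1611, 205]; [1611, 205, 27]; [205, 27, 6]] and Mᵀf = [9356, 1130, 138]ᵀ gives MᵀM·[p, q, r]ᵀ = Mᵀf.
Inverting the 3×3 Gram matrix, [p, q, r]ᵀ = [111231/115180, -215041/115180, -45892/28795]ᵀ.

p = 0.966, q = -1.867, r = -1.594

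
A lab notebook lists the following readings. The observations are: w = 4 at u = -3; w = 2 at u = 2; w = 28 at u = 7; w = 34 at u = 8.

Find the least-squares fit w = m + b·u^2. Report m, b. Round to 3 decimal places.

m = -0.400, b = 0.552

Setting ∂/∂m … = 0 gives: 4·m + 126·b = 68;  126·m + 6594·b = 3592.
(Σ1 = 4, Σu^2 = 126, Σu^2·u^2 = 6594, Σw = 68, Σu^2·w = 3592.)
Δ = 4·6594 − 126² = 10500.
m = (68·6594 − 126·3592)/10500 = -2/5; b = (4·3592 − 126·68)/10500 = 58/105.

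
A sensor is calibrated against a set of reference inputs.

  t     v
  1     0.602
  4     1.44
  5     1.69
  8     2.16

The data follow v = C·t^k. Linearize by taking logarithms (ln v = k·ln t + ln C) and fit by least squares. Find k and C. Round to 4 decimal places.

k = 0.6216, C = 0.6061

Taking logs, ln v = k·ln t + ln C, so regress ln v on ln t.
Σln t = 5.0752, Σ(ln t)² = 8.8362, Σln v = 1.1520, Σln t·ln v = 2.9514.
Normal system: [[8.8362, 5.0752]; [5.0752, 4]]·[k, ln C]ᵀ = [2.9514, 1.1520]ᵀ.
Solving (det = 9.5873): k = 0.62157, ln C = -0.50064, so C = exp(-0.50064) = 0.60614.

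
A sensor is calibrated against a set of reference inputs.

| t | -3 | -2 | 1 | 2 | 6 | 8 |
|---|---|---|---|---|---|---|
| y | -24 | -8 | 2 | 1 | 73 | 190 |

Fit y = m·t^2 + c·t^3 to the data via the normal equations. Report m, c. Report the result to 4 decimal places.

Entries of XᵀX: Σt^2·t^2 = 5506, Σt^2·t^3 = 40302, Σt^3·t^3 = 309658.
For Xᵀy: Σt^2·y = 14546, Σt^3·y = 113770.
So XᵀX·[m, c]ᵀ = Xᵀy: [[5506, 40302]; [40302, 309658]]·[m, c]ᵀ = [14546, 113770]ᵀ.
Determinant 5506·309658 − 40302² = 80725744.
m = (14546·309658 − 40302·113770)/80725744 = -10109159/10090718; c = (5506·113770 − 40302·14546)/80725744 = 5023091/10090718.

m = -1.0018, c = 0.4978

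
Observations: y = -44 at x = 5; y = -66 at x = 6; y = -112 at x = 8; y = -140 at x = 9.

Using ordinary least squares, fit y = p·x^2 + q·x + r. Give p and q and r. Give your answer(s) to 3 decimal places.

The normal system AᵀA·[p, q, r]ᵀ = Aᵀy is [[12578, 1582, 206]; [1582, 206, 28]; [206, 28, 4]]·[p, q, r]ᵀ = [-21984, -2772, -362]ᵀ.
Inverting the 3×3 Gram matrix, [p, q, r]ᵀ = [-1, -49/5, 148/5]ᵀ.

p = -1.000, q = -9.800, r = 29.600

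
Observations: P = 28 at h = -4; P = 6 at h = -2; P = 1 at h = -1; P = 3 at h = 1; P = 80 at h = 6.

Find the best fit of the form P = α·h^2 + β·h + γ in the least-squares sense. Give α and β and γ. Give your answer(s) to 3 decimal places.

The normal equations are: 1570·α + 144·β + 58·γ = 3356;  144·α + 58·β + 0·γ = 358;  58·α + 0·β + 5·γ = 118.
Solving the 3×3 system (Gaussian elimination) gives α = 79632/39127, β = 43801/39127, γ = -334/39127.

α = 2.035, β = 1.119, γ = -0.009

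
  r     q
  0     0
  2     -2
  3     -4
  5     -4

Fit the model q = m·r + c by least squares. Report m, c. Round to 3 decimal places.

Setting ∂/∂m … = 0 gives: 38·m + 10·c = -36;  10·m + 4·c = -10.
(Σr·r = 38, Σr = 10, Σ1 = 4, Σr·q = -36, Σq = -10.)
Determinant 38·4 − 10² = 52.
m = ((-36)·4 − 10·(-10))/52 = -11/13; c = (38·(-10) − 10·(-36))/52 = -5/13.

m = -0.846, c = -0.385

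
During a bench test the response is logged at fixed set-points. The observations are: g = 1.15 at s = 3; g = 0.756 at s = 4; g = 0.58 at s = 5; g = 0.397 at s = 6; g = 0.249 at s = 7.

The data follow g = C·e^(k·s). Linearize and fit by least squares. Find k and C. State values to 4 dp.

k = -0.3704, C = 3.4986

Let Y = ln g. Fitting Y = k·s + ln C by least squares:
Over the data: Σs = 25.0000, Σ(s)² = 135.0000, Σln g = -2.9988, Σs·ln g = -18.6982.
Normal system: [[135.0000, 25.0000]; [25.0000, 5]]·[k, ln C]ᵀ = [-18.6982, -2.9988]ᵀ.
Slope k = (n·Σs·ln g − Σs·Σln g)/(n·Σ(s)² − (Σs)²) = (5·-18.6982 − 25.0000·-2.9988)/50.0000 = -0.37042; ln C = (Σln g − k·Σs)/n = 1.25236, so C = exp(1.25236) = 3.49858.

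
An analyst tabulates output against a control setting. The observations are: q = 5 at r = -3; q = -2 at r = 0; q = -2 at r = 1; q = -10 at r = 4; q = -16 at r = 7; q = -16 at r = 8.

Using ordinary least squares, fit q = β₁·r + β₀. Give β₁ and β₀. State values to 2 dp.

β₁ = -1.99, β₀ = -1.19

Forming MᵀM = [[139, 17]; [17, 6]] and Mᵀq = [-297, -41]ᵀ gives MᵀM·[β₁, β₀]ᵀ = Mᵀq.
Determinant 139·6 − 17² = 545.
β₁ = ((-297)·6 − 17·(-41))/545 = -217/109; β₀ = (139·(-41) − 17·(-297))/545 = -130/109.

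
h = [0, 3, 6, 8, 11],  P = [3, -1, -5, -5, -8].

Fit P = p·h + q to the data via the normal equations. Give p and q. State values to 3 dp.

p = -0.975, q = 2.262

Normal-equation sums: Σh·h = 230, Σh = 28, Σ1 = 5.
Moment sums: Σh·P = -161, ΣP = -16.
MᵀM·[p, q]ᵀ = MᵀP becomes [[230, 28]; [28, 5]]·[p, q]ᵀ = [-161, -16]ᵀ.
det = 230·5 − 28² = 366.
p = ((-161)·5 − 28·(-16))/366 = -119/122; q = (230·(-16) − 28·(-161))/366 = 138/61.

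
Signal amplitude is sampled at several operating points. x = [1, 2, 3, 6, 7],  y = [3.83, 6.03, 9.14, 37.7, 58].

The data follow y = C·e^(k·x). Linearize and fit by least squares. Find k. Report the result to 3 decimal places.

k = 0.456

With ln yᵢ as the transformed response and xᵢ as the regressor:
Over the data: Σx = 19.0000, Σ(x)² = 99.0000, Σln y = 13.0424, Σx·ln y = 61.7754.
Normal system: [[99.0000, 19.0000]; [19.0000, 5]]·[k, ln C]ᵀ = [61.7754, 13.0424]ᵀ.
Δ = 99.0000·5 − (19.0000)² = 134.0000; k = (61.7754·5 − 19.0000·13.0424)/134.0000 = 0.45576, ln C = (99.0000·13.0424 − 19.0000·61.7754)/134.0000 = 0.87659.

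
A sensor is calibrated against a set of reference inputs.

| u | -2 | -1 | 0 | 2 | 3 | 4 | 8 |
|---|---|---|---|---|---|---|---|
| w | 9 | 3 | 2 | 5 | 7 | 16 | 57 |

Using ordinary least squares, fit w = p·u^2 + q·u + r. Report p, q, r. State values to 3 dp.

Entries of AᵀA: Σu^2·u^2 = 4466, Σu^2·u = 602, Σu^2 = 98, Σu·u = 98, Σu = 14, Σ1 = 7.
For Aᵀw: Σu^2·w = 4026, Σu·w = 530, Σw = 99.
So AᵀA·[p, q, r]ᵀ = Aᵀw: [[4466, 602, 98]; [602, 98, 14]; [98, 14, 7]]·[p, q, r]ᵀ = [4026, 530, 99]ᵀ.
Inverting the 3×3 Gram matrix, [p, q, r]ᵀ = [893/924, -797/924, 180/77]ᵀ.

p = 0.966, q = -0.863, r = 2.338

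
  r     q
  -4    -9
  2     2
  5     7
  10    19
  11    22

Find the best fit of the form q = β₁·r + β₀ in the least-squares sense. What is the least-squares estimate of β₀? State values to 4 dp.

Sums needed: Σr·r = 266, Σr = 24, Σ1 = 5.
And Σr·q = 507, Σq = 41.
det = 266·5 − 24² = 754.
β₁ = (507·5 − 24·41)/754 = 1551/754; β₀ = (266·41 − 24·507)/754 = -631/377.

β₀ = -1.6737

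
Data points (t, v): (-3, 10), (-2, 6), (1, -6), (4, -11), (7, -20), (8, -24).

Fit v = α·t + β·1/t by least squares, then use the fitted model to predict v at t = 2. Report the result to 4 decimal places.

Compute the Gram sums: Σt·t = 143, Σt·1/t = 6, Σ1/t·1/t = 41197/28224.
Moment sums: Σt·v = -424, Σ1/t·v = -1759/84.
det = 143·(41197/28224) − 6² = 4875107/28224.
α = ((-424)·(41197/28224) − 6·(-1759/84))/(4875107/28224) = -13921384/4875107; β = (143·(-1759/84) − 6·(-424))/(4875107/28224) = -12714576/4875107.
At t = 2: v̂ = (-13921384/4875107)·(2) + (-12714576/4875107)·(1/2) = -2011768/286771.

v̂ = -7.0152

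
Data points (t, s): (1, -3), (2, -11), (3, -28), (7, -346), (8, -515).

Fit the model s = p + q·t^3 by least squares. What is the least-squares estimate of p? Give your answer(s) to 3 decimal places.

Normal-equation sums: Σ1 = 5, Σt^3 = 891, Σt^3·t^3 = 380587.
And Σs = -903, Σt^3·s = -383205.
det = 5·380587 − 891² = 1109054.
p = ((-903)·380587 − 891·(-383205))/1109054 = -1117203/554527; q = (5·(-383205) − 891·(-903))/1109054 = -555726/554527.

p = -2.015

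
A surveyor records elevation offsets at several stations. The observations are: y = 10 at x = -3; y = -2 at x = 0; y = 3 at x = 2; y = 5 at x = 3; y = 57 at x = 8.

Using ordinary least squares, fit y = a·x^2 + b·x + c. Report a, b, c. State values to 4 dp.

a = 0.9921, b = -0.6705, c = -1.1232

From the data, Σx^2·x^2 = 4274, Σx^2·x = 520, Σx^2 = 86, Σx·x = 86, Σx = 10, Σ1 = 5.
And Σx^2·y = 3795, Σx·y = 447, Σy = 73.
AᵀA·[a, b, c]ᵀ = Aᵀy becomes [[4274, 520, 86]; [520, 86, 10]; [86, 10, 5]]·[a, b, c]ᵀ = [3795, 447, 73]ᵀ.
Solving the 3×3 system (Gaussian elimination) gives a = 17459/17598, b = -3933/5866, c = -9883/8799.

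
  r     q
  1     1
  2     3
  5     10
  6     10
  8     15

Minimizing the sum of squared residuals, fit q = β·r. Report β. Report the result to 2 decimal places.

β = 1.82

The normal system MᵀM·[β]ᵀ = Mᵀq is [[130]]·[β]ᵀ = [237]ᵀ.
Hence β = 237 / 130 ≈ 1.82308.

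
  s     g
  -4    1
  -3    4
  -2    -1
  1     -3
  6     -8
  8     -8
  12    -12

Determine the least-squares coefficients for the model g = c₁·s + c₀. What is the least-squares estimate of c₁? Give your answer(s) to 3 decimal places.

MᵀM·[c₁, c₀]ᵀ = Mᵀg reads: 274·c₁ + 18·c₀ = -273;  18·c₁ + 7·c₀ = -27.
(Σs·s = 274, Σs = 18, Σ1 = 7, Σs·g = -273, Σg = -27.)
Δ = 274·7 − 18² = 1594.
c₁ = ((-273)·7 − 18·(-27))/1594 = -1425/1594; c₀ = (274·(-27) − 18·(-273))/1594 = -1242/797.

c₁ = -0.894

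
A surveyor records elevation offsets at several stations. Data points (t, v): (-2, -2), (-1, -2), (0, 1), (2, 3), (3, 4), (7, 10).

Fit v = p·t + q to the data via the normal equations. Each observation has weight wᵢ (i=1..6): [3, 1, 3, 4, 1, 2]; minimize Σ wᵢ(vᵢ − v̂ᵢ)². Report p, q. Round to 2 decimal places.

p = 1.33, q = 0.50

The normal system AᵀWA·[p, q]ᵀ = AᵀWv is [[136, 18]; [18, 14]]·[p, q]ᵀ = [190, 31]ᵀ.
Eliminating q: 14·(row 1) − 18·(row 2) gives 1580·p = 14·190 − 18·31 = 2102, so p = 1051/790.
Then q = (31 − 18·(1051/790))/14 = 199/395.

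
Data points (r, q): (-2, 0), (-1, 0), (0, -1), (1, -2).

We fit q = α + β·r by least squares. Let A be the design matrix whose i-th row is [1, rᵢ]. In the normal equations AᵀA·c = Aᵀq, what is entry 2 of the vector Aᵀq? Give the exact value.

Entry 2 ↔ basis r, so (Aᵀq)_{2} = Σᵢ (r)·qᵢ = (-2)·(0) + (-1)·(0) + (0)·(-1) + (1)·(-2) = -2.

-2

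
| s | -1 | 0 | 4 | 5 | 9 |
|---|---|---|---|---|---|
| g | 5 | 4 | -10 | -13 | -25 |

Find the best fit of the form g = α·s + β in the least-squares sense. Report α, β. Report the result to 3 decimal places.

Setting ∂/∂α … = 0 gives: 123·α + 17·β = -335;  17·α + 5·β = -39.
(Σs·s = 123, Σs = 17, Σ1 = 5, Σs·g = -335, Σg = -39.)
Δ = 123·5 − 17² = 326.
α = ((-335)·5 − 17·(-39))/326 = -506/163; β = (123·(-39) − 17·(-335))/326 = 449/163.

α = -3.104, β = 2.755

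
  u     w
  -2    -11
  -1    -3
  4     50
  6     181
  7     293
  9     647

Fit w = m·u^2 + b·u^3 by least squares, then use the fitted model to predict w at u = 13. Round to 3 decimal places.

ŵ = 2016.059

Entries of MᵀM: Σu^2·u^2 = 10531, Σu^2·u^3 = 84623, Σu^3·u^3 = 699907.
Right-hand side: Σu^2·w = 74033, Σu^3·w = 614549.
Normal equations: [[10531, 84623]; [84623, 699907]]·[m, b]ᵀ = [74033, 614549]ᵀ.
Eliminating b: 699907·(row 1) − 84623·(row 2) gives 209668488·m = 699907·74033 − 84623·614549 = -188765096, so m = -23595637/26208561.
Then b = (614549 − 84623·(-23595637/26208561))/699907 = 25865120/26208561.
At u = 13: ŵ = (-23595637/26208561)·(169) + (25865120/26208561)·(2197) = 52838005987/26208561.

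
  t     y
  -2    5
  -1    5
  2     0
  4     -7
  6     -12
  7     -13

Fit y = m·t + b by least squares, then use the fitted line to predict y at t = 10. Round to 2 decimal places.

Entries of MᵀM: Σt·t = 110, Σt = 16, Σ1 = 6.
Moment sums: Σt·y = -206, Σy = -22.
MᵀM·[m, b]ᵀ = Mᵀy becomes [[110, 16]; [16, 6]]·[m, b]ᵀ = [-206, -22]ᵀ.
Determinant 110·6 − 16² = 404.
m = ((-206)·6 − 16·(-22))/404 = -221/101; b = (110·(-22) − 16·(-206))/404 = 219/101.
At t = 10: ŷ = (-221/101)·(10) + (219/101)·(1) = -1991/101.

ŷ = -19.71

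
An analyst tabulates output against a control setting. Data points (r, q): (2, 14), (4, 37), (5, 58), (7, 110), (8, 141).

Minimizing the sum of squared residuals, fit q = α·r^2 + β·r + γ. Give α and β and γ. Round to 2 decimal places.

α = 2.25, β = -1.17, γ = 6.94

Setting ∂/∂α … = 0 gives: 7394·α + 1052·β + 158·γ = 16512;  1052·α + 158·β + 26·γ = 2364;  158·α + 26·β + 5·γ = 360.
Solving the 3×3 system (Gaussian elimination) gives α = 520/231, β = -90/77, γ = 1604/231.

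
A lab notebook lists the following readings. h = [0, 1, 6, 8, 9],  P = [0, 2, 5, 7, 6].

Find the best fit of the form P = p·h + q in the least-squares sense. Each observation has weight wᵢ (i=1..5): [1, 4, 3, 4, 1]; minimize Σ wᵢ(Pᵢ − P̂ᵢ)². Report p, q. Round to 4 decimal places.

With design matrix X, XᵀWX = [[449, 63]; [63, 13]] and XᵀWP = [376, 57]ᵀ.
Δ = 449·13 − 63² = 1868.
p = (376·13 − 63·57)/1868 = 1297/1868; q = (449·57 − 63·376)/1868 = 1905/1868.

p = 0.6943, q = 1.0198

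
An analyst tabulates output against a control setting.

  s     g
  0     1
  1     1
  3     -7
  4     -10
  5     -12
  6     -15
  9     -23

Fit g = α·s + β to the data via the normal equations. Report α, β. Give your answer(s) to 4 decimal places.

α = -2.8036, β = 1.9286

The normal equations are: 168·α + 28·β = -417;  28·α + 7·β = -65.
Eliminating β: 7·(row 1) − 28·(row 2) gives 392·α = 7·(-417) − 28·(-65) = -1099, so α = -157/56.
Then β = ((-65) − 28·(-157/56))/7 = 27/14.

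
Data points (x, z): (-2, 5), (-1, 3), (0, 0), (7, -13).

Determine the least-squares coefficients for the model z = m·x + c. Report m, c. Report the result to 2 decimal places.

m = -1.98, c = 0.73

Forming AᵀA = [[54, 4]; [4, 4]] and Aᵀz = [-104, -5]ᵀ gives AᵀA·[m, c]ᵀ = Aᵀz.
det = 54·4 − 4² = 200.
m = ((-104)·4 − 4·(-5))/200 = -99/50; c = (54·(-5) − 4·(-104))/200 = 73/100.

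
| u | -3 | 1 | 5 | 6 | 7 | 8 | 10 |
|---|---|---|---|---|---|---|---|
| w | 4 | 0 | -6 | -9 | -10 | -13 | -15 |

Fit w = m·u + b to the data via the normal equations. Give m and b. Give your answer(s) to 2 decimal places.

Compute the Gram sums: Σu·u = 284, Σu = 34, Σ1 = 7.
For Mᵀw: Σu·w = -420, Σw = -49.
Normal equations: [[284, 34]; [34, 7]]·[m, b]ᵀ = [-420, -49]ᵀ.
det = 284·7 − 34² = 832.
m = ((-420)·7 − 34·(-49))/832 = -49/32; b = (284·(-49) − 34·(-420))/832 = 7/16.

m = -1.53, b = 0.44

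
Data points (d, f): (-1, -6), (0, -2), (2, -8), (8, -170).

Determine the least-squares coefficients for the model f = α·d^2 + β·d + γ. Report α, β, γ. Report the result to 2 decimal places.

α = -2.92, β = 2.29, γ = -1.24

The normal equations are: 4113·α + 519·β + 69·γ = -10918;  519·α + 69·β + 9·γ = -1370;  69·α + 9·β + 4·γ = -186.
Row-reducing yields α = -991/339, β = 3889/1695, γ = -698/565.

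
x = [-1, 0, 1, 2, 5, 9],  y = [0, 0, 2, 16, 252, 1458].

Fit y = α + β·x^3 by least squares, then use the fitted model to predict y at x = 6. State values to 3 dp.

With design matrix A, AᵀA = [[6, 862]; [862, 547132]] and Aᵀy = [1728, 1094512]ᵀ.
Δ = 6·547132 − 862² = 2539748.
α = (1728·547132 − 862·1094512)/2539748 = 493688/634937; β = (6·1094512 − 862·1728)/2539748 = 1269384/634937.
At x = 6: ŷ = (493688/634937)·(1) + (1269384/634937)·(216) = 274680632/634937.

ŷ = 432.611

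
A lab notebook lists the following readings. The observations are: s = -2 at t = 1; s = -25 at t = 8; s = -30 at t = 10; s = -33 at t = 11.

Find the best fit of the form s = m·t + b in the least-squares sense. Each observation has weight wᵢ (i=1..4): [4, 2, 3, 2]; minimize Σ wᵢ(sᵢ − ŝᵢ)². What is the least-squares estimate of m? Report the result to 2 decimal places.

m = -3.12

Setting ∂/∂m … = 0 gives: 674·m + 72·b = -2034;  72·m + 11·b = -214.
(Σwᵢ·t·t = 674, Σwᵢ·t = 72, Σwᵢ·1 = 11, Σwᵢ·t·s = -2034, Σwᵢ·s = -214.)
Δ = 674·11 − 72² = 2230.
m = ((-2034)·11 − 72·(-214))/2230 = -3483/1115; b = (674·(-214) − 72·(-2034))/2230 = 1106/1115.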